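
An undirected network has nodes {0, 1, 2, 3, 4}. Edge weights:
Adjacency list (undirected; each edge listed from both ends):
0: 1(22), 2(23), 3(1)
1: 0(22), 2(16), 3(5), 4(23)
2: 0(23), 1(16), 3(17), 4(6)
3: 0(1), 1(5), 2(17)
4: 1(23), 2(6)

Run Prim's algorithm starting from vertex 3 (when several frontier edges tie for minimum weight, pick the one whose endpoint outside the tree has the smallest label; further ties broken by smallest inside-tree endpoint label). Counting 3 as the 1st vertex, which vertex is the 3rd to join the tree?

1

Prim's algorithm from 3:
Step 1: cheapest edge leaving the tree is 0–3 (1); add 0.
Step 2: cheapest edge leaving the tree is 1–3 (5); add 1.
Step 3: cheapest edge leaving the tree is 1–2 (16); add 2.
Step 4: cheapest edge leaving the tree is 2–4 (6); add 4.
Vertex order: 3, 0, 1, 2, 4. The 3rd vertex is 1.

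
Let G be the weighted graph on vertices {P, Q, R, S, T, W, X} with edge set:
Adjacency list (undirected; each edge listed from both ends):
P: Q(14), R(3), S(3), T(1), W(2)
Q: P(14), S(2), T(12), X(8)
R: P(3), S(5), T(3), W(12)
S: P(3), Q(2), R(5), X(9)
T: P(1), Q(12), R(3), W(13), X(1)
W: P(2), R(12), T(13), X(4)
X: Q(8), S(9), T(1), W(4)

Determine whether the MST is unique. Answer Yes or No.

No

Kruskal's algorithm — process edges by increasing weight (ties by edge label):
P-T (1): add — endpoints in different components.
T-X (1): add — endpoints in different components.
P-W (2): add — endpoints in different components.
Q-S (2): add — endpoints in different components.
P-R (3): add — endpoints in different components.
P-S (3): add — endpoints in different components.
Non-tree edge R-T has weight 3, equal to the heaviest edge on its tree cycle — swapping gives another MST of the same weight. Not unique.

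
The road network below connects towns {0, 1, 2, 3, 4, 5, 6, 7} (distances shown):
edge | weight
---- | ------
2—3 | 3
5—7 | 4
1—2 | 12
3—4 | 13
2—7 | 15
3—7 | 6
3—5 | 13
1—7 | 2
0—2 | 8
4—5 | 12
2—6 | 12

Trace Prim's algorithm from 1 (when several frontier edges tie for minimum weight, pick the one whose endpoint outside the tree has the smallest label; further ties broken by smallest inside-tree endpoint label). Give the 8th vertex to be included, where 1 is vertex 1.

6

Prim, starting at 1.
Step 1: frontier [1—7 2, 1—2 12] → take 1—7 (2); add 7.
Step 2: frontier [1—2 12, 5—7 4, 3—7 6, 2—7 15] → take 5—7 (4); add 5.
Step 3: frontier [1—2 12, 4—5 12, 3—5 13, 3—7 6, 2—7 15] → take 3—7 (6); add 3.
Step 4: frontier [1—2 12, 2—3 3, 3—4 13, 4—5 12, 2—7 15] → take 2—3 (3); add 2.
Step 5: frontier [0—2 8, 2—6 12, 3—4 13, 4—5 12] → take 0—2 (8); add 0.
Step 6: frontier [2—6 12, 3—4 13, 4—5 12] → take 4—5 (12); add 4.
Step 7: frontier [2—6 12] → take 2—6 (12); add 6.
Vertex order: 1, 7, 5, 3, 2, 0, 4, 6. The 8th vertex is 6.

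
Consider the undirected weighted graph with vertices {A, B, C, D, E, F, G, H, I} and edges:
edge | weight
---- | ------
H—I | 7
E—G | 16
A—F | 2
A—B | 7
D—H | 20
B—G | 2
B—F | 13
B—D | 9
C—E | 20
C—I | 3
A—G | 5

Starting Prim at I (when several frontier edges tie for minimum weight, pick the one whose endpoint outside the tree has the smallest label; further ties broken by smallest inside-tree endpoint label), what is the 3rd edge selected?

Prim's algorithm from I:
Step 1: cheapest edge leaving the tree is C—I (3); add C.
Step 2: cheapest edge leaving the tree is H—I (7); add H.
Step 3: cheapest edge leaving the tree is D—H (20); add D.
Step 4: cheapest edge leaving the tree is B—D (9); add B.
Step 5: cheapest edge leaving the tree is B—G (2); add G.
Step 6: cheapest edge leaving the tree is A—G (5); add A.
Step 7: cheapest edge leaving the tree is A—F (2); add F.
Step 8: cheapest edge leaving the tree is E—G (16); add E.
The 3rd edge added is D—H.

D-H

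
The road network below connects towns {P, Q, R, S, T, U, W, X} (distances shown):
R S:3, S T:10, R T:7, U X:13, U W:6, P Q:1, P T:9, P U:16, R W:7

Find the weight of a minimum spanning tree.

46

Prim, starting at R.
Step 1: frontier [R S 3, R T 7, R W 7] → take R S (3); add S.
Step 2: frontier [R T 7, R W 7, S T 10] → take R T (7); add T.
Step 3: frontier [R W 7, P T 9] → take R W (7); add W.
Step 4: frontier [P T 9, U W 6] → take U W (6); add U.
Step 5: frontier [P T 9, U X 13, P U 16] → take P T (9); add P.
Step 6: frontier [P Q 1, U X 13] → take P Q (1); add Q.
Step 7: frontier [U X 13] → take U X (13); add X.
MST edges: R S, R T, R W, U W, P T, P Q, U X; total weight 3+7+7+6+9+1+13 = 46.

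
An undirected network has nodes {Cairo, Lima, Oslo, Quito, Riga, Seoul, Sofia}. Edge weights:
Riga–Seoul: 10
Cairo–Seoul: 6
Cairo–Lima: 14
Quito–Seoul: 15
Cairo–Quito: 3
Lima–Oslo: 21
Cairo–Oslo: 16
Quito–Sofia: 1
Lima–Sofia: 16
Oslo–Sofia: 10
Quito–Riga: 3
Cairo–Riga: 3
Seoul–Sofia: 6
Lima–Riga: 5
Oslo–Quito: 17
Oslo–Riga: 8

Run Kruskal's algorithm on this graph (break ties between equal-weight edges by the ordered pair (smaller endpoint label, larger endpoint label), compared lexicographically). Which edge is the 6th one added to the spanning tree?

Oslo-Riga

Kruskal: consider edges lightest-first.
Quito–Sofia (1): add — endpoints in different components.
Cairo–Quito (3): add — endpoints in different components.
Cairo–Riga (3): add — endpoints in different components.
Quito–Riga (3): skip — Quito and Riga already connected.
Lima–Riga (5): add — endpoints in different components.
Cairo–Seoul (6): add — endpoints in different components.
Seoul–Sofia (6): skip — Seoul and Sofia already connected.
Oslo–Riga (8): add — endpoints in different components.
The 6th edge added is Oslo–Riga.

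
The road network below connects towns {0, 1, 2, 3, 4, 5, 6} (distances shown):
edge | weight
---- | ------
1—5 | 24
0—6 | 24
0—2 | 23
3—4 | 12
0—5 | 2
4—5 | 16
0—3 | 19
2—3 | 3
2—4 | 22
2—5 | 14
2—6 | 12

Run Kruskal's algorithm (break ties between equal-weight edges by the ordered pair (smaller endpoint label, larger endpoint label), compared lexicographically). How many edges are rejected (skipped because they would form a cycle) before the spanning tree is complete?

5

Sort edges by weight, then run Kruskal:
0—5 (2): add. Components now {0,5} {1} {2} {3} {4} {6}
2—3 (3): add. Components now {0,5} {1} {2,3} {4} {6}
2—6 (12): add. Components now {0,5} {1} {2,3,6} {4}
3—4 (12): add. Components now {0,5} {1} {2,3,4,6}
2—5 (14): add. Components now {0,2,3,4,5,6} {1}
4—5 (16): skip — 4 and 5 already connected.
0—3 (19): skip — 0 and 3 already connected.
2—4 (22): skip — 2 and 4 already connected.
0—2 (23): skip — 0 and 2 already connected.
0—6 (24): skip — 0 and 6 already connected.
1—5 (24): add. Components now {0,1,2,3,4,5,6}
Edges rejected before the tree was complete: 5.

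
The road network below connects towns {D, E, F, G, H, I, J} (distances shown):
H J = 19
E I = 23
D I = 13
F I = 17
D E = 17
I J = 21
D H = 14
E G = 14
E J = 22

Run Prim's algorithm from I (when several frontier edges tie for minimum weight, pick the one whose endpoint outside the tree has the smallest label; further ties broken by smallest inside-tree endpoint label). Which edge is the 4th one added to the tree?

E-G

Prim, starting at I.
Step 1: cheapest edge leaving the tree is D I (13); add D.
Step 2: cheapest edge leaving the tree is D H (14); add H.
Step 3: cheapest edge leaving the tree is D E (17); add E.
Step 4: cheapest edge leaving the tree is E G (14); add G.
Step 5: cheapest edge leaving the tree is F I (17); add F.
Step 6: cheapest edge leaving the tree is H J (19); add J.
The 4th edge added is E G.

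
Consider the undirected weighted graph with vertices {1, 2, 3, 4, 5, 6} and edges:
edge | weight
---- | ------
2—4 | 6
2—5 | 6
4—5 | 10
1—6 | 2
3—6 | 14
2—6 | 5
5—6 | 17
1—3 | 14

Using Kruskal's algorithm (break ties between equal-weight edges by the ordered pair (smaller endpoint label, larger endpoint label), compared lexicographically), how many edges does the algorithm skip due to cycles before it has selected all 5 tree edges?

Sort edges by weight, then run Kruskal:
1—6 (2): add. Components now {1,6} {2} {3} {4} {5}
2—6 (5): add. Components now {1,2,6} {3} {4} {5}
2—4 (6): add. Components now {1,2,4,6} {3} {5}
2—5 (6): add. Components now {1,2,4,5,6} {3}
4—5 (10): skip — 4 and 5 already connected.
1—3 (14): add. Components now {1,2,3,4,5,6}
Edges rejected before the tree was complete: 1.

1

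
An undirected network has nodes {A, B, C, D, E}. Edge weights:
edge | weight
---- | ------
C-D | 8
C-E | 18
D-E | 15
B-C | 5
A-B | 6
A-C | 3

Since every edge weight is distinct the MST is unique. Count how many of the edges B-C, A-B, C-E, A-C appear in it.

2

Sort edges by weight, then run Kruskal:
A-C (3): add — endpoints in different components.
B-C (5): add — endpoints in different components.
A-B (6): skip — A and B already connected.
C-D (8): add — endpoints in different components.
D-E (15): add — endpoints in different components.
MST edge set: {A-C, B-C, C-D, D-E}.
Of the listed edges, {B-C, A-C} are in the MST → 2.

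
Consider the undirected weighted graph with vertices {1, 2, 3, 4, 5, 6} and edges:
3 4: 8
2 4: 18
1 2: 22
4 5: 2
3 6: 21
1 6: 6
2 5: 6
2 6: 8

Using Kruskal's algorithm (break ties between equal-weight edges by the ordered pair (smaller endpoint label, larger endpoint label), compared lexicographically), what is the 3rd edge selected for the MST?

Kruskal: consider edges lightest-first.
4 5 (2): add — endpoints in different components.
1 6 (6): add — endpoints in different components.
2 5 (6): add — endpoints in different components.
2 6 (8): add — endpoints in different components.
3 4 (8): add — endpoints in different components.
The 3rd edge added is 2 5.

2-5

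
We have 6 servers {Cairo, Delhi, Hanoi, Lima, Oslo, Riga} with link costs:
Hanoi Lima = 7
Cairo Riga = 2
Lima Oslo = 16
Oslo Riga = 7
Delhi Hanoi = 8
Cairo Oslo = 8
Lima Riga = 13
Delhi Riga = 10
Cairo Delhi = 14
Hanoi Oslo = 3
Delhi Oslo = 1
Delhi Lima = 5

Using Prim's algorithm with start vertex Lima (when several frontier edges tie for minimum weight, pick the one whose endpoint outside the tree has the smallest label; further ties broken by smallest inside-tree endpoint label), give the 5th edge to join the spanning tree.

Grow the tree from Lima using Prim:
Step 1: cheapest edge leaving the tree is Delhi Lima (5); add Delhi.
Step 2: cheapest edge leaving the tree is Delhi Oslo (1); add Oslo.
Step 3: cheapest edge leaving the tree is Hanoi Oslo (3); add Hanoi.
Step 4: cheapest edge leaving the tree is Oslo Riga (7); add Riga.
Step 5: cheapest edge leaving the tree is Cairo Riga (2); add Cairo.
The 5th edge added is Cairo Riga.

Cairo-Riga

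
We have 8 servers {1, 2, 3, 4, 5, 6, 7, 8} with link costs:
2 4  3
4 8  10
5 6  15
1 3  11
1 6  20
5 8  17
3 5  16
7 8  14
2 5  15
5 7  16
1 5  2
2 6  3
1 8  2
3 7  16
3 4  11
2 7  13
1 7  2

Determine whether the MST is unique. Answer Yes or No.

No

Sort edges by weight, then run Kruskal:
1 5 (2): add — endpoints in different components.
1 7 (2): add — endpoints in different components.
1 8 (2): add — endpoints in different components.
2 4 (3): add — endpoints in different components.
2 6 (3): add — endpoints in different components.
4 8 (10): add — endpoints in different components.
1 3 (11): add — endpoints in different components.
Non-tree edge 3 4 has weight 11, equal to the heaviest edge on its tree cycle — swapping gives another MST of the same weight. Not unique.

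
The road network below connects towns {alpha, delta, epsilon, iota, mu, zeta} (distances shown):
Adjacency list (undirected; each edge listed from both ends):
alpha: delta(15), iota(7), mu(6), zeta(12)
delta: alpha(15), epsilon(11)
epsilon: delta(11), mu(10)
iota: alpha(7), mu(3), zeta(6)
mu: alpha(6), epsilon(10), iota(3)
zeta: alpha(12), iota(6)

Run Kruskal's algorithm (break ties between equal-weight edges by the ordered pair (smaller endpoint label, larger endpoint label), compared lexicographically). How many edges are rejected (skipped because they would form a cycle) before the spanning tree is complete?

1

Sort edges by weight, then run Kruskal:
iota—mu (3): add. Components now {epsilon} {zeta} {iota,mu} {delta} {alpha}
alpha—mu (6): add. Components now {epsilon} {zeta} {alpha,iota,mu} {delta}
iota—zeta (6): add. Components now {epsilon} {alpha,iota,mu,zeta} {delta}
alpha—iota (7): skip — iota and alpha already connected.
epsilon—mu (10): add. Components now {alpha,epsilon,iota,mu,zeta} {delta}
delta—epsilon (11): add. Components now {alpha,delta,epsilon,iota,mu,zeta}
Edges rejected before the tree was complete: 1.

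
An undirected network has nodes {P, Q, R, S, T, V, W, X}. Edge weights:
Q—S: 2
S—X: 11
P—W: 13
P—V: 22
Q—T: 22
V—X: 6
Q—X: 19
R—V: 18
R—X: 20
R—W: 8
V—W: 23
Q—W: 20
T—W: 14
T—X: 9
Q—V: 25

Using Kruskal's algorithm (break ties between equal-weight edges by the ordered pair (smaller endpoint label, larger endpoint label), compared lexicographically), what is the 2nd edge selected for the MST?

Sort edges by weight, then run Kruskal:
Q—S (2): add — endpoints in different components.
V—X (6): add — endpoints in different components.
R—W (8): add — endpoints in different components.
T—X (9): add — endpoints in different components.
S—X (11): add — endpoints in different components.
P—W (13): add — endpoints in different components.
T—W (14): add — endpoints in different components.
The 2nd edge added is V—X.

V-X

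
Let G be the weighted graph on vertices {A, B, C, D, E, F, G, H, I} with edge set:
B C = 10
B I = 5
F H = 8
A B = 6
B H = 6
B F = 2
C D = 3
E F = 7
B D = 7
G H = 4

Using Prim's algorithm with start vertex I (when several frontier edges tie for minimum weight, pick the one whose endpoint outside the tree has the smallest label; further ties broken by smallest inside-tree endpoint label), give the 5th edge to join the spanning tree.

Prim's algorithm from I:
Step 1: frontier [B I 5] → take B I (5); add B.
Step 2: frontier [B F 2, A B 6, B H 6, B D 7, B C 10] → take B F (2); add F.
Step 3: frontier [A B 6, B H 6, B D 7, B C 10, E F 7, F H 8] → take A B (6); add A.
Step 4: frontier [B H 6, B D 7, B C 10, E F 7, F H 8] → take B H (6); add H.
Step 5: frontier [B D 7, B C 10, E F 7, G H 4] → take G H (4); add G.
Step 6: frontier [B D 7, B C 10, E F 7] → take B D (7); add D.
Step 7: frontier [B C 10, C D 3, E F 7] → take C D (3); add C.
Step 8: frontier [E F 7] → take E F (7); add E.
The 5th edge added is G H.

G-H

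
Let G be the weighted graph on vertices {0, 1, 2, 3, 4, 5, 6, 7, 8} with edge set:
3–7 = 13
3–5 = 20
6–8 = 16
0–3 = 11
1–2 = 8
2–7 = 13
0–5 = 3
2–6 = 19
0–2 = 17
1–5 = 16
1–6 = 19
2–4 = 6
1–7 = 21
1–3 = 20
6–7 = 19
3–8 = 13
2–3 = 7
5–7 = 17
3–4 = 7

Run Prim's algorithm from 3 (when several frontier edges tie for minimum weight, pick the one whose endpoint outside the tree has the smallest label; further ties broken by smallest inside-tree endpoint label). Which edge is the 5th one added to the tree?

0-5

Prim's algorithm from 3:
Step 1: cheapest edge leaving the tree is 2–3 (7); add 2.
Step 2: cheapest edge leaving the tree is 2–4 (6); add 4.
Step 3: cheapest edge leaving the tree is 1–2 (8); add 1.
Step 4: cheapest edge leaving the tree is 0–3 (11); add 0.
Step 5: cheapest edge leaving the tree is 0–5 (3); add 5.
Step 6: cheapest edge leaving the tree is 2–7 (13); add 7.
Step 7: cheapest edge leaving the tree is 3–8 (13); add 8.
Step 8: cheapest edge leaving the tree is 6–8 (16); add 6.
The 5th edge added is 0–5.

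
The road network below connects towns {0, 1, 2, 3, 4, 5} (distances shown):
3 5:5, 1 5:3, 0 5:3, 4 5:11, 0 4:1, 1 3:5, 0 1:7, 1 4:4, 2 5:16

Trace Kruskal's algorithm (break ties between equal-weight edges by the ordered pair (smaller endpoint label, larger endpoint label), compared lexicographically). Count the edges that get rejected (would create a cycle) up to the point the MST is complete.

4

Kruskal's algorithm — process edges by increasing weight (ties by edge label):
0 4 (1): add — endpoints in different components.
0 5 (3): add — endpoints in different components.
1 5 (3): add — endpoints in different components.
1 4 (4): skip — 1 and 4 already connected.
1 3 (5): add — endpoints in different components.
3 5 (5): skip — 3 and 5 already connected.
0 1 (7): skip — 0 and 1 already connected.
4 5 (11): skip — 4 and 5 already connected.
2 5 (16): add — endpoints in different components.
Edges rejected before the tree was complete: 4.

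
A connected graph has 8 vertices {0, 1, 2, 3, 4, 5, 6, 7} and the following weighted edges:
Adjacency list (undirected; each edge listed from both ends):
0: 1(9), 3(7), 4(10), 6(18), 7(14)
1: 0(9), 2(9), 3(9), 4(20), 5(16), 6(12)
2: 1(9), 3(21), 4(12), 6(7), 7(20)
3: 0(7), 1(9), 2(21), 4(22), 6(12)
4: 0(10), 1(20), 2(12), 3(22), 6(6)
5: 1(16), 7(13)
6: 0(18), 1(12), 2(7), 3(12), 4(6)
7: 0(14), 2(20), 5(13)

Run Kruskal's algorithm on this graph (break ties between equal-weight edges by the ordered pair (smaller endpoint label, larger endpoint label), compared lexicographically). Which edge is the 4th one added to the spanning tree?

Kruskal's algorithm — process edges by increasing weight (ties by edge label):
4—6 (6): add — endpoints in different components.
0—3 (7): add — endpoints in different components.
2—6 (7): add — endpoints in different components.
0—1 (9): add — endpoints in different components.
1—2 (9): add — endpoints in different components.
1—3 (9): skip — 1 and 3 already connected.
0—4 (10): skip — 0 and 4 already connected.
1—6 (12): skip — 1 and 6 already connected.
2—4 (12): skip — 2 and 4 already connected.
3—6 (12): skip — 3 and 6 already connected.
5—7 (13): add — endpoints in different components.
0—7 (14): add — endpoints in different components.
The 4th edge added is 0—1.

0-1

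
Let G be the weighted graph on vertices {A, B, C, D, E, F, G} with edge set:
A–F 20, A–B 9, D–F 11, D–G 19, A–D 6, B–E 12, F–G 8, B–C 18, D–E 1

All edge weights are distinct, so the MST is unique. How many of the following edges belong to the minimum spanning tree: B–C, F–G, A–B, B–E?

Kruskal: consider edges lightest-first.
D–E (1): add — endpoints in different components.
A–D (6): add — endpoints in different components.
F–G (8): add — endpoints in different components.
A–B (9): add — endpoints in different components.
D–F (11): add — endpoints in different components.
B–E (12): skip — B and E already connected.
B–C (18): add — endpoints in different components.
MST edge set: {D–E, A–D, F–G, A–B, D–F, B–C}.
Of the listed edges, {B–C, F–G, A–B} are in the MST → 3.

3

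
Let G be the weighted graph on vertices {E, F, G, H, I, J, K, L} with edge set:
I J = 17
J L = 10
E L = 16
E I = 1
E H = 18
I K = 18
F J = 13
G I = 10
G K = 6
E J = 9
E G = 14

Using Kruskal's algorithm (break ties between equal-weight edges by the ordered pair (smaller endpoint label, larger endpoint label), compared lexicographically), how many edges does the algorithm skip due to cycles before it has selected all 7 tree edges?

Sort edges by weight, then run Kruskal:
E I (1): add — endpoints in different components.
G K (6): add — endpoints in different components.
E J (9): add — endpoints in different components.
G I (10): add — endpoints in different components.
J L (10): add — endpoints in different components.
F J (13): add — endpoints in different components.
E G (14): skip — E and G already connected.
E L (16): skip — E and L already connected.
I J (17): skip — I and J already connected.
E H (18): add — endpoints in different components.
Edges rejected before the tree was complete: 3.

3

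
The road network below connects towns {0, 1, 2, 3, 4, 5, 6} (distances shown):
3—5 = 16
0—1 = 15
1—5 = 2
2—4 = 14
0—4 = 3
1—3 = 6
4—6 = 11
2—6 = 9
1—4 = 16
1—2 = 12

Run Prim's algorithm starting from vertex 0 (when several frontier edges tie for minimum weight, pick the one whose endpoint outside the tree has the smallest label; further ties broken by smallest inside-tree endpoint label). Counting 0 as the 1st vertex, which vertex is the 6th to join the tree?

Prim's algorithm from 0:
Step 1: cheapest edge leaving the tree is 0—4 (3); add 4.
Step 2: cheapest edge leaving the tree is 4—6 (11); add 6.
Step 3: cheapest edge leaving the tree is 2—6 (9); add 2.
Step 4: cheapest edge leaving the tree is 1—2 (12); add 1.
Step 5: cheapest edge leaving the tree is 1—5 (2); add 5.
Step 6: cheapest edge leaving the tree is 1—3 (6); add 3.
Vertex order: 0, 4, 6, 2, 1, 5, 3. The 6th vertex is 5.

5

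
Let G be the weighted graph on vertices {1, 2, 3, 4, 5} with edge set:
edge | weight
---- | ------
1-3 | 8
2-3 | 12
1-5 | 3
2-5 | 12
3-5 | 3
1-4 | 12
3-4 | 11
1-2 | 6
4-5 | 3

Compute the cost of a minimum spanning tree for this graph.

15

Sort edges by weight, then run Kruskal:
1-5 (3): add. Components now {1,5} {2} {3} {4}
3-5 (3): add. Components now {1,3,5} {2} {4}
4-5 (3): add. Components now {1,3,4,5} {2}
1-2 (6): add. Components now {1,2,3,4,5}
MST edges: 1-5, 3-5, 4-5, 1-2; total weight 3+3+3+6 = 15.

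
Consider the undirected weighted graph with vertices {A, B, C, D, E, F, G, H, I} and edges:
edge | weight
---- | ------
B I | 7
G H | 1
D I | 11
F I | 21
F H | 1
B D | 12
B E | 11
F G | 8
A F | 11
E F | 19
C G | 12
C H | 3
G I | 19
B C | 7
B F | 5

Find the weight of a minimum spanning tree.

Kruskal's algorithm — process edges by increasing weight (ties by edge label):
F H (1): add — endpoints in different components.
G H (1): add — endpoints in different components.
C H (3): add — endpoints in different components.
B F (5): add — endpoints in different components.
B C (7): skip — B and C already connected.
B I (7): add — endpoints in different components.
F G (8): skip — F and G already connected.
A F (11): add — endpoints in different components.
B E (11): add — endpoints in different components.
D I (11): add — endpoints in different components.
MST edges: F H, G H, C H, B F, B I, A F, B E, D I; total weight 1+1+3+5+7+11+11+11 = 50.

50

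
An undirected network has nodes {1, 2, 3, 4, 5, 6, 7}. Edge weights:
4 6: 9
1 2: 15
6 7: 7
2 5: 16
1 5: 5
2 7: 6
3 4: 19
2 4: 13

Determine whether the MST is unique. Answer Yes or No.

Yes

Kruskal's algorithm — process edges by increasing weight (ties by edge label):
1 5 (5): add. Components now {1,5} {2} {3} {4} {6} {7}
2 7 (6): add. Components now {1,5} {2,7} {3} {4} {6}
6 7 (7): add. Components now {1,5} {2,6,7} {3} {4}
4 6 (9): add. Components now {1,5} {2,4,6,7} {3}
2 4 (13): skip — 2 and 4 already connected.
1 2 (15): add. Components now {1,2,4,5,6,7} {3}
2 5 (16): skip — 2 and 5 already connected.
3 4 (19): add. Components now {1,2,3,4,5,6,7}
Every non-tree edge has weight strictly greater than the heaviest edge on the tree path between its endpoints, so the MST is unique.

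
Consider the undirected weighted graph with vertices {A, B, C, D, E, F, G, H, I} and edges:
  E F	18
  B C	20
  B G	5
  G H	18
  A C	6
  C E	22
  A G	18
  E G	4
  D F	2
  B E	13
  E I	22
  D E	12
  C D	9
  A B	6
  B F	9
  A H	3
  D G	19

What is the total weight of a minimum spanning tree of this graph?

57

Prim's algorithm from B:
Step 1: cheapest edge leaving the tree is B G (5); add G.
Step 2: cheapest edge leaving the tree is E G (4); add E.
Step 3: cheapest edge leaving the tree is A B (6); add A.
Step 4: cheapest edge leaving the tree is A H (3); add H.
Step 5: cheapest edge leaving the tree is A C (6); add C.
Step 6: cheapest edge leaving the tree is C D (9); add D.
Step 7: cheapest edge leaving the tree is D F (2); add F.
Step 8: cheapest edge leaving the tree is E I (22); add I.
MST edges: B G, E G, A B, A H, A C, C D, D F, E I; total weight 5+4+6+3+6+9+2+22 = 57.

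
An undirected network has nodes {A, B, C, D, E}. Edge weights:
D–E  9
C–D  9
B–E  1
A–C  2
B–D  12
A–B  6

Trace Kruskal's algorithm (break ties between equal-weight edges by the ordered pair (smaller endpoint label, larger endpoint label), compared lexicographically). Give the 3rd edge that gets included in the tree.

Sort edges by weight, then run Kruskal:
B–E (1): add. Components now {A} {B,E} {C} {D}
A–C (2): add. Components now {A,C} {B,E} {D}
A–B (6): add. Components now {A,B,C,E} {D}
C–D (9): add. Components now {A,B,C,D,E}
The 3rd edge added is A–B.

A-B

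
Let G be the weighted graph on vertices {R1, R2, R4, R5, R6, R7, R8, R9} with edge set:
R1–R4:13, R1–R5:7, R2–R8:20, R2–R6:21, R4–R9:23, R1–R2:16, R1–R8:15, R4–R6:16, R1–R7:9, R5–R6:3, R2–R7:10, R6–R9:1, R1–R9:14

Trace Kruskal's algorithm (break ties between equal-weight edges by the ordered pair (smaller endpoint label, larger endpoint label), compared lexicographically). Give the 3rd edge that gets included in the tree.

R1-R5

Sort edges by weight, then run Kruskal:
R6–R9 (1): add — endpoints in different components.
R5–R6 (3): add — endpoints in different components.
R1–R5 (7): add — endpoints in different components.
R1–R7 (9): add — endpoints in different components.
R2–R7 (10): add — endpoints in different components.
R1–R4 (13): add — endpoints in different components.
R1–R9 (14): skip — R9 and R1 already connected.
R1–R8 (15): add — endpoints in different components.
The 3rd edge added is R1–R5.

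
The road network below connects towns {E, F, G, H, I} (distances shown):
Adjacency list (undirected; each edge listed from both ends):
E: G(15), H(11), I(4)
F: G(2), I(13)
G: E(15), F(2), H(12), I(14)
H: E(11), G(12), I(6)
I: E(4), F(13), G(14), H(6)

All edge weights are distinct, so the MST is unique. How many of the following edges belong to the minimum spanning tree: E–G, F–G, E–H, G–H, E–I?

Kruskal's algorithm — process edges by increasing weight (ties by edge label):
F–G (2): add — endpoints in different components.
E–I (4): add — endpoints in different components.
H–I (6): add — endpoints in different components.
E–H (11): skip — E and H already connected.
G–H (12): add — endpoints in different components.
MST edge set: {F–G, E–I, H–I, G–H}.
Of the listed edges, {F–G, G–H, E–I} are in the MST → 3.

3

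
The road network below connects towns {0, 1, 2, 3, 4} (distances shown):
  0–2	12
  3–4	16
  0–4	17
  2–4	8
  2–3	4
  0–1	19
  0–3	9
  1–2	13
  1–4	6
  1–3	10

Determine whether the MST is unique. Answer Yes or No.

Kruskal: consider edges lightest-first.
2–3 (4): add — endpoints in different components.
1–4 (6): add — endpoints in different components.
2–4 (8): add — endpoints in different components.
0–3 (9): add — endpoints in different components.
Every non-tree edge has weight strictly greater than the heaviest edge on the tree path between its endpoints, so the MST is unique.

Yes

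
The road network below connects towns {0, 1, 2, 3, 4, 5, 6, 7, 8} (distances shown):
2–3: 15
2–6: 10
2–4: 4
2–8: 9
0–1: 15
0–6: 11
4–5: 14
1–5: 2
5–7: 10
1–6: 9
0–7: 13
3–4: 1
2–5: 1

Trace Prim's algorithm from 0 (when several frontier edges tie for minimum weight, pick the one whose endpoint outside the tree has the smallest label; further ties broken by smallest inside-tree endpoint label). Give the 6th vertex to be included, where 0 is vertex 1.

4

Prim's algorithm from 0:
Step 1: frontier [0–6 11, 0–7 13, 0–1 15] → take 0–6 (11); add 6.
Step 2: frontier [0–7 13, 0–1 15, 1–6 9, 2–6 10] → take 1–6 (9); add 1.
Step 3: frontier [0–7 13, 1–5 2, 2–6 10] → take 1–5 (2); add 5.
Step 4: frontier [0–7 13, 2–5 1, 5–7 10, 4–5 14, 2–6 10] → take 2–5 (1); add 2.
Step 5: frontier [0–7 13, 2–4 4, 2–8 9, 2–3 15, 5–7 10, 4–5 14] → take 2–4 (4); add 4.
Step 6: frontier [0–7 13, 2–8 9, 2–3 15, 3–4 1, 5–7 10] → take 3–4 (1); add 3.
Step 7: frontier [0–7 13, 2–8 9, 5–7 10] → take 2–8 (9); add 8.
Step 8: frontier [0–7 13, 5–7 10] → take 5–7 (10); add 7.
Vertex order: 0, 6, 1, 5, 2, 4, 3, 8, 7. The 6th vertex is 4.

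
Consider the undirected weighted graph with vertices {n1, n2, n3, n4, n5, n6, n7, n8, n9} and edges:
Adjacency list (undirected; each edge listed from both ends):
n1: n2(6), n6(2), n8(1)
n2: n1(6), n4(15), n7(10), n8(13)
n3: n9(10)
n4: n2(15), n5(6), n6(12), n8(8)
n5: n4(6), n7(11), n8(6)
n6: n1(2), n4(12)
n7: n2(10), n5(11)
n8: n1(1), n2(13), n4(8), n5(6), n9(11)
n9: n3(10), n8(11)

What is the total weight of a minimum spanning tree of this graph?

52

Grow the tree from n8 using Prim:
Step 1: cheapest edge leaving the tree is n1 n8 (1); add n1.
Step 2: cheapest edge leaving the tree is n1 n6 (2); add n6.
Step 3: cheapest edge leaving the tree is n1 n2 (6); add n2.
Step 4: cheapest edge leaving the tree is n5 n8 (6); add n5.
Step 5: cheapest edge leaving the tree is n4 n5 (6); add n4.
Step 6: cheapest edge leaving the tree is n2 n7 (10); add n7.
Step 7: cheapest edge leaving the tree is n8 n9 (11); add n9.
Step 8: cheapest edge leaving the tree is n3 n9 (10); add n3.
MST edges: n1 n8, n1 n6, n1 n2, n5 n8, n4 n5, n2 n7, n8 n9, n3 n9; total weight 1+2+6+6+6+10+11+10 = 52.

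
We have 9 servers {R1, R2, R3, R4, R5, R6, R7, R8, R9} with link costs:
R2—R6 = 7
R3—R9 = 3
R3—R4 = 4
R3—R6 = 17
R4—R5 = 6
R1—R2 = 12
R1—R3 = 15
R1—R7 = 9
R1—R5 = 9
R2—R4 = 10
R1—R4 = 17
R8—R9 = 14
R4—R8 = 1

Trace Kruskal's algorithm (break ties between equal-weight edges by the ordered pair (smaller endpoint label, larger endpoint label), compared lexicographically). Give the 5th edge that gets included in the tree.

R2-R6

Sort edges by weight, then run Kruskal:
R4—R8 (1): add — endpoints in different components.
R3—R9 (3): add — endpoints in different components.
R3—R4 (4): add — endpoints in different components.
R4—R5 (6): add — endpoints in different components.
R2—R6 (7): add — endpoints in different components.
R1—R5 (9): add — endpoints in different components.
R1—R7 (9): add — endpoints in different components.
R2—R4 (10): add — endpoints in different components.
The 5th edge added is R2—R6.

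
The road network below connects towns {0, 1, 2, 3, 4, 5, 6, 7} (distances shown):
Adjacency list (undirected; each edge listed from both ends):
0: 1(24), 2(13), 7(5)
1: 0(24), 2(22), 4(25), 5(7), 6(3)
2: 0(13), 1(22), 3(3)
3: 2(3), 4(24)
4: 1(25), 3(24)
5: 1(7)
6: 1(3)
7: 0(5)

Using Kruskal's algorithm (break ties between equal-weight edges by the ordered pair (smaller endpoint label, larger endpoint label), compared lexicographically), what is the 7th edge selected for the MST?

Sort edges by weight, then run Kruskal:
1 6 (3): add — endpoints in different components.
2 3 (3): add — endpoints in different components.
0 7 (5): add — endpoints in different components.
1 5 (7): add — endpoints in different components.
0 2 (13): add — endpoints in different components.
1 2 (22): add — endpoints in different components.
0 1 (24): skip — 0 and 1 already connected.
3 4 (24): add — endpoints in different components.
The 7th edge added is 3 4.

3-4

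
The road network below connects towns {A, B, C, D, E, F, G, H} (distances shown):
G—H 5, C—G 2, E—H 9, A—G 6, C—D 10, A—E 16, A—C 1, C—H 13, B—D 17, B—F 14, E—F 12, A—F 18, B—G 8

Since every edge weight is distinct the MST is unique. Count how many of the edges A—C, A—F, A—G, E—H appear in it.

Sort edges by weight, then run Kruskal:
A—C (1): add — endpoints in different components.
C—G (2): add — endpoints in different components.
G—H (5): add — endpoints in different components.
A—G (6): skip — A and G already connected.
B—G (8): add — endpoints in different components.
E—H (9): add — endpoints in different components.
C—D (10): add — endpoints in different components.
E—F (12): add — endpoints in different components.
MST edge set: {A—C, C—G, G—H, B—G, E—H, C—D, E—F}.
Of the listed edges, {A—C, E—H} are in the MST → 2.

2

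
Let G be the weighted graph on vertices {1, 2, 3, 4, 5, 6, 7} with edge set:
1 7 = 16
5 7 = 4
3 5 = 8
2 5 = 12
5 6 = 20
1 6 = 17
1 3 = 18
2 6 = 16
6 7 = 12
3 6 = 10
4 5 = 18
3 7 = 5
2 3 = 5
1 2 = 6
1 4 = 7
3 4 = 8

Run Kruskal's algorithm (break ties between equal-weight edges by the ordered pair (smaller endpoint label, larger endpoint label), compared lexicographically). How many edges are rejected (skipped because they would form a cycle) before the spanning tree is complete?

Sort edges by weight, then run Kruskal:
5 7 (4): add. Components now {1} {2} {3} {4} {5,7} {6}
2 3 (5): add. Components now {1} {2,3} {4} {5,7} {6}
3 7 (5): add. Components now {1} {2,3,5,7} {4} {6}
1 2 (6): add. Components now {1,2,3,5,7} {4} {6}
1 4 (7): add. Components now {1,2,3,4,5,7} {6}
3 4 (8): skip — 3 and 4 already connected.
3 5 (8): skip — 3 and 5 already connected.
3 6 (10): add. Components now {1,2,3,4,5,6,7}
Edges rejected before the tree was complete: 2.

2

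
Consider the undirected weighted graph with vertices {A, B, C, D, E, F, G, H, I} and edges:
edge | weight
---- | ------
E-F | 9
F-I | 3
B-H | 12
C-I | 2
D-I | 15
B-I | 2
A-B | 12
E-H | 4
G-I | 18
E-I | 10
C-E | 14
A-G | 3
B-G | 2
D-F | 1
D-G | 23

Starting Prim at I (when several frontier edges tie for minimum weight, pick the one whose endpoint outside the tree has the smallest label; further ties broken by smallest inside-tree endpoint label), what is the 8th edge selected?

E-H

Grow the tree from I using Prim:
Step 1: cheapest edge leaving the tree is B-I (2); add B.
Step 2: cheapest edge leaving the tree is C-I (2); add C.
Step 3: cheapest edge leaving the tree is B-G (2); add G.
Step 4: cheapest edge leaving the tree is A-G (3); add A.
Step 5: cheapest edge leaving the tree is F-I (3); add F.
Step 6: cheapest edge leaving the tree is D-F (1); add D.
Step 7: cheapest edge leaving the tree is E-F (9); add E.
Step 8: cheapest edge leaving the tree is E-H (4); add H.
The 8th edge added is E-H.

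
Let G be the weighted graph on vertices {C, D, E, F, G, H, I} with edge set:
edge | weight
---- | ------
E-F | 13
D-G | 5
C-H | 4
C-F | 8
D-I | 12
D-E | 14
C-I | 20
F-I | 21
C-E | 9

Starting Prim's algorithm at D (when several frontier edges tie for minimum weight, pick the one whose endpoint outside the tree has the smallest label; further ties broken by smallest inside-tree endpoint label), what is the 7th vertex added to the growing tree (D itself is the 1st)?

Prim, starting at D.
Step 1: frontier [D-G 5, D-I 12, D-E 14] → take D-G (5); add G.
Step 2: frontier [D-I 12, D-E 14] → take D-I (12); add I.
Step 3: frontier [D-E 14, C-I 20, F-I 21] → take D-E (14); add E.
Step 4: frontier [C-E 9, E-F 13, C-I 20, F-I 21] → take C-E (9); add C.
Step 5: frontier [C-H 4, C-F 8, E-F 13, F-I 21] → take C-H (4); add H.
Step 6: frontier [C-F 8, E-F 13, F-I 21] → take C-F (8); add F.
Vertex order: D, G, I, E, C, H, F. The 7th vertex is F.

F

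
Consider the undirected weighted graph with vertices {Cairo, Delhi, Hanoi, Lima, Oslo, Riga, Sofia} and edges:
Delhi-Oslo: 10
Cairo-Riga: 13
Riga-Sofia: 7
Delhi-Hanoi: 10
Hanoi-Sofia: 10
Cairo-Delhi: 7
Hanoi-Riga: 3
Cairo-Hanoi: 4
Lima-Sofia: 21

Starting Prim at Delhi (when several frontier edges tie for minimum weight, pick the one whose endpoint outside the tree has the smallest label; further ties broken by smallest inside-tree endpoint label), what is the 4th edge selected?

Grow the tree from Delhi using Prim:
Step 1: frontier [Cairo-Delhi 7, Delhi-Hanoi 10, Delhi-Oslo 10] → take Cairo-Delhi (7); add Cairo.
Step 2: frontier [Cairo-Hanoi 4, Cairo-Riga 13, Delhi-Hanoi 10, Delhi-Oslo 10] → take Cairo-Hanoi (4); add Hanoi.
Step 3: frontier [Cairo-Riga 13, Delhi-Oslo 10, Hanoi-Riga 3, Hanoi-Sofia 10] → take Hanoi-Riga (3); add Riga.
Step 4: frontier [Delhi-Oslo 10, Hanoi-Sofia 10, Riga-Sofia 7] → take Riga-Sofia (7); add Sofia.
Step 5: frontier [Delhi-Oslo 10, Lima-Sofia 21] → take Delhi-Oslo (10); add Oslo.
Step 6: frontier [Lima-Sofia 21] → take Lima-Sofia (21); add Lima.
The 4th edge added is Riga-Sofia.

Riga-Sofia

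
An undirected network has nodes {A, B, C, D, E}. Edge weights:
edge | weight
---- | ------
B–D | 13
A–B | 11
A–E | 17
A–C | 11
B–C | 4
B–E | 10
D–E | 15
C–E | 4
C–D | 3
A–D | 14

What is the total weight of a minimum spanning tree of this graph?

Prim's algorithm from E:
Step 1: cheapest edge leaving the tree is C–E (4); add C.
Step 2: cheapest edge leaving the tree is C–D (3); add D.
Step 3: cheapest edge leaving the tree is B–C (4); add B.
Step 4: cheapest edge leaving the tree is A–B (11); add A.
MST edges: C–E, C–D, B–C, A–B; total weight 4+3+4+11 = 22.

22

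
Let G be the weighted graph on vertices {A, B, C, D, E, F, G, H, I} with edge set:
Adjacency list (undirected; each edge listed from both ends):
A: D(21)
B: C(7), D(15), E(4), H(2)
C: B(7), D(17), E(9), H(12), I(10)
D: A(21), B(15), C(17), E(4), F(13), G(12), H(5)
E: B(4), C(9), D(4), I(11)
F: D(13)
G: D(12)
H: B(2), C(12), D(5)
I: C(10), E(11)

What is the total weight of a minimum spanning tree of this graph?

73

Kruskal: consider edges lightest-first.
B H (2): add — endpoints in different components.
B E (4): add — endpoints in different components.
D E (4): add — endpoints in different components.
D H (5): skip — D and H already connected.
B C (7): add — endpoints in different components.
C E (9): skip — C and E already connected.
C I (10): add — endpoints in different components.
E I (11): skip — E and I already connected.
C H (12): skip — C and H already connected.
D G (12): add — endpoints in different components.
D F (13): add — endpoints in different components.
B D (15): skip — B and D already connected.
C D (17): skip — C and D already connected.
A D (21): add — endpoints in different components.
MST edges: B H, B E, D E, B C, C I, D G, D F, A D; total weight 2+4+4+7+10+12+13+21 = 73.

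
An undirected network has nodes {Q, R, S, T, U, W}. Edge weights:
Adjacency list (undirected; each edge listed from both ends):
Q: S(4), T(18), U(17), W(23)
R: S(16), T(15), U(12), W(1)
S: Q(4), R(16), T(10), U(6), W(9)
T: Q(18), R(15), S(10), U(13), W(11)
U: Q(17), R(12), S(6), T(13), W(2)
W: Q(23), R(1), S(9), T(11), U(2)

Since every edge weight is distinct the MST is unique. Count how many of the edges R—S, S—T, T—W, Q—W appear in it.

1

Kruskal: consider edges lightest-first.
R—W (1): add — endpoints in different components.
U—W (2): add — endpoints in different components.
Q—S (4): add — endpoints in different components.
S—U (6): add — endpoints in different components.
S—W (9): skip — W and S already connected.
S—T (10): add — endpoints in different components.
MST edge set: {R—W, U—W, Q—S, S—U, S—T}.
Of the listed edges, {S—T} are in the MST → 1.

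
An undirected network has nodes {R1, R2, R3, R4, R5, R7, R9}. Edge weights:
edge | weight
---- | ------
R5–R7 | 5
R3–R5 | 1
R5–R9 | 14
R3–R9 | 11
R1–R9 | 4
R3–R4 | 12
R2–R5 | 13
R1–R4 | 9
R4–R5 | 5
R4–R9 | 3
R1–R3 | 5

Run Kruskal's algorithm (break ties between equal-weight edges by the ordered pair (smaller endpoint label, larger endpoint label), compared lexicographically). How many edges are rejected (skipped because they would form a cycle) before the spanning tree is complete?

4

Kruskal: consider edges lightest-first.
R3–R5 (1): add — endpoints in different components.
R4–R9 (3): add — endpoints in different components.
R1–R9 (4): add — endpoints in different components.
R1–R3 (5): add — endpoints in different components.
R4–R5 (5): skip — R4 and R5 already connected.
R5–R7 (5): add — endpoints in different components.
R1–R4 (9): skip — R1 and R4 already connected.
R3–R9 (11): skip — R3 and R9 already connected.
R3–R4 (12): skip — R3 and R4 already connected.
R2–R5 (13): add — endpoints in different components.
Edges rejected before the tree was complete: 4.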